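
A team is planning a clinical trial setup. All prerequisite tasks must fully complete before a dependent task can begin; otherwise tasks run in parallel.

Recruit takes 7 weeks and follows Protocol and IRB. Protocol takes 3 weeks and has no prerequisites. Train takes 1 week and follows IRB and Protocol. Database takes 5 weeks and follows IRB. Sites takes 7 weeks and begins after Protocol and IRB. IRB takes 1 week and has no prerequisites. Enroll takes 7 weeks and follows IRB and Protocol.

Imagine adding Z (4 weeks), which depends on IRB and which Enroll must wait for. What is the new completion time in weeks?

12

Originally the job takes 10 weeks.
With Z inserted, Enroll now waits for max(IRB, Protocol, Z).
New critical path: IRB→Z→Enroll = 1+4+7 = 12 ⇒ 12 weeks.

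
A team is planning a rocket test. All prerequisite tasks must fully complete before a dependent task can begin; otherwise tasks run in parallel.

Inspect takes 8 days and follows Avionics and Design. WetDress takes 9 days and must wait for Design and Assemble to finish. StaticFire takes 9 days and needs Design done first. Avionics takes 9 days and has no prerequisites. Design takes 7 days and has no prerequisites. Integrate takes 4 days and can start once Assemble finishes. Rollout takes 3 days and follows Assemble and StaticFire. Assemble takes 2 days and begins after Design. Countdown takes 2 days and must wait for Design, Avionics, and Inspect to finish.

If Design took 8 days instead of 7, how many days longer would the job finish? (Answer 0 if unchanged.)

Actual critical path: Design→StaticFire→Rollout = 7+9+3 = 19 ⇒ 19 days.
Design lies on that path, so at 8 days the path becomes 20 days.
That remains the longest chain; total 20 days.
Change in finish: 20 − 19 = +1 days.

1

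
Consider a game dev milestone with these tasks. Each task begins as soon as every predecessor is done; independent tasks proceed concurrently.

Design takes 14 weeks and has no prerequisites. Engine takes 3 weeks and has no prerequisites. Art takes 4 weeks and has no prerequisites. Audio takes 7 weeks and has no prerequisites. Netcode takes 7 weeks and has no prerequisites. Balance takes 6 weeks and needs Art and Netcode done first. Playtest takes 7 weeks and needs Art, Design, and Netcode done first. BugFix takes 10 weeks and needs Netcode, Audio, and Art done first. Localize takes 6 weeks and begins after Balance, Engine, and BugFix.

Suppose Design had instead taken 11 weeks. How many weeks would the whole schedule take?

Baseline: Audio→BugFix→Localize = 7+10+6 = 23 → 23 weeks.
The longest path through Design is only 21 weeks, so Design has float 2.
The critical path is still Audio→BugFix→Localize; finish is now 23 weeks.

23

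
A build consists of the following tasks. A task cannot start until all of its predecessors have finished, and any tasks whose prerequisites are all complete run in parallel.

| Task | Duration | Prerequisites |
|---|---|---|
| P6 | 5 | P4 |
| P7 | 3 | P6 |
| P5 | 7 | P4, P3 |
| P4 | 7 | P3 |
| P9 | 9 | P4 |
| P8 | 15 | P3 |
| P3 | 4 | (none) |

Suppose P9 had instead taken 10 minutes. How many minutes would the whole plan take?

21

As given, the longest chain is P3→P4→P9 = 4+7+9 = 20, so the finish is 20 minutes.
P9 is on the critical path; changing it to 10 makes that path 21 minutes.
That remains the longest chain; total 21 minutes.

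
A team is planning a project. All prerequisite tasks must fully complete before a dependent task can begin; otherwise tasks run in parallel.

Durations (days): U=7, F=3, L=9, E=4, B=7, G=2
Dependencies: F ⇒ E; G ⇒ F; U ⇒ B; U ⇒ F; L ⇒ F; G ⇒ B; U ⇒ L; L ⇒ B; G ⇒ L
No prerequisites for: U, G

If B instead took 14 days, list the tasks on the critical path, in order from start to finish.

U, L, B

The binding path is U→L→B = 7+9+7 = 23; finish at 23 days.
B is on the critical path; changing it to 14 makes that path 30 days.
That remains the longest chain; total 30 days.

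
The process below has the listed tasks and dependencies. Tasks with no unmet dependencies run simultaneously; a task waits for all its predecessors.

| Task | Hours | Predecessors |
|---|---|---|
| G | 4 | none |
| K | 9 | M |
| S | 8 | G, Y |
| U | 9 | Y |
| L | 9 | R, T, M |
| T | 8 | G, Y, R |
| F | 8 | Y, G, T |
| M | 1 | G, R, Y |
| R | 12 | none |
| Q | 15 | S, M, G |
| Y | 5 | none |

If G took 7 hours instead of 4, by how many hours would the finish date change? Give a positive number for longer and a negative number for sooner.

As given, the longest chain is R→T→L = 12+8+9 = 29, so the finish is 29 hours.
G has 2 hours of float (longest path through it is 27).
The binding chain switches to G→S→Q = 7+8+15 = 30; finish 30 hours.
Change in finish: 30 − 29 = +1 hours.

1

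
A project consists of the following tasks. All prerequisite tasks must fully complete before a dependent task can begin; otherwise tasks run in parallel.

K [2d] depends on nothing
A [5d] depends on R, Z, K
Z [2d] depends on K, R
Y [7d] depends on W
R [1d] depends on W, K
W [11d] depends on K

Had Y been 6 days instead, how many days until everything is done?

21

Actual critical path: K→W→R→Z→A = 2+11+1+2+5 = 21 ⇒ 21 days.
Y is off the critical path — its longest chain is 20 days, giving 1 of slack.
The critical path is still K→W→R→Z→A; finish is now 21 days.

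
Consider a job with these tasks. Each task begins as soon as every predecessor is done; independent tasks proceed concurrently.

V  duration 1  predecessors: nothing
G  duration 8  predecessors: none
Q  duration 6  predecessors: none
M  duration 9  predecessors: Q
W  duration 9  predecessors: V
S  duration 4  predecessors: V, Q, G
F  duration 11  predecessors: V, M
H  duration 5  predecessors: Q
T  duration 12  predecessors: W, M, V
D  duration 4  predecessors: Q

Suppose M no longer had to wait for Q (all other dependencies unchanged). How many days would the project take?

22

With the dependency in place, Q→M→T = 6+9+12 = 27 sets the finish at 27 days.
Without Q→M, M's earliest start moves from 6 to 0.
The longest chain is now V→W→T = 1+9+12 = 22, so the project takes 22 days.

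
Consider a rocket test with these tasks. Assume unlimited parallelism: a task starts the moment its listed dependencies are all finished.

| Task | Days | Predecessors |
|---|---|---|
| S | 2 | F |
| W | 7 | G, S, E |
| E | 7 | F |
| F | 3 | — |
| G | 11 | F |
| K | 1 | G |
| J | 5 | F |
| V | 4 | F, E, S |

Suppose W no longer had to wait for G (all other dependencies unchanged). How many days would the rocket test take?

Before: longest chain F→G→W = 3+11+7 = 21, finish 21.
Without G→W, W's earliest start moves from 14 to 10.
After: F→E→W = 3+7+7 = 17 → 17 days.

17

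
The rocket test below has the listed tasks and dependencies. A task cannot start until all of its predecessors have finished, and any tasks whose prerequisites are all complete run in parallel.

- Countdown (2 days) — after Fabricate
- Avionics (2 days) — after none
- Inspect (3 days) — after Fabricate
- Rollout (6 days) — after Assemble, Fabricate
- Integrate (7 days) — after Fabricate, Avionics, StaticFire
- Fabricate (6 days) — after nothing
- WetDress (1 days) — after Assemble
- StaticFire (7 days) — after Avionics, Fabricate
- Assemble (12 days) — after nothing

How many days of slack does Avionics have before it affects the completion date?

4

Fabricate→StaticFire→Integrate = 6+7+7 = 20 sets the makespan at 20 days.
The longest chain containing Avionics totals 16 days.
So Avionics can slip 6 − 2 = 4 days.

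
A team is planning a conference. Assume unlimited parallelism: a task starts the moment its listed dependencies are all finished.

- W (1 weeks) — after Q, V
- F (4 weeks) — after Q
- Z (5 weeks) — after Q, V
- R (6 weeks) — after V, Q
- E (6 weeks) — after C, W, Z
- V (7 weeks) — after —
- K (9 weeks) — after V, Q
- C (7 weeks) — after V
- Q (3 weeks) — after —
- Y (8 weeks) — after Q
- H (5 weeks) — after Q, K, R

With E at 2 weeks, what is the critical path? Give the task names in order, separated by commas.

V, K, H

Critical path before the change: V→K→H = 7+9+5 = 21 giving 21 weeks.
E is off the critical path — its longest chain is 20 weeks, giving 1 of slack.
The critical path is still V→K→H; finish is now 21 weeks.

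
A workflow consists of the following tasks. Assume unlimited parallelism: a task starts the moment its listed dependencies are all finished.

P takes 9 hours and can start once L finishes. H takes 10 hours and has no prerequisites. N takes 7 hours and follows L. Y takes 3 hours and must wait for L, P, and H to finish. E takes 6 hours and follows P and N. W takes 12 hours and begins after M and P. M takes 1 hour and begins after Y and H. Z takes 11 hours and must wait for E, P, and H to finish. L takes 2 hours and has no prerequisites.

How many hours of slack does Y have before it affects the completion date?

The longest chain is L→P→E→Z = 2+9+6+11 = 28; overall finish 28 hours.
Y finishes as early as 14 and must finish by 15.
So Y can slip 15 − 14 = 1 hour.

1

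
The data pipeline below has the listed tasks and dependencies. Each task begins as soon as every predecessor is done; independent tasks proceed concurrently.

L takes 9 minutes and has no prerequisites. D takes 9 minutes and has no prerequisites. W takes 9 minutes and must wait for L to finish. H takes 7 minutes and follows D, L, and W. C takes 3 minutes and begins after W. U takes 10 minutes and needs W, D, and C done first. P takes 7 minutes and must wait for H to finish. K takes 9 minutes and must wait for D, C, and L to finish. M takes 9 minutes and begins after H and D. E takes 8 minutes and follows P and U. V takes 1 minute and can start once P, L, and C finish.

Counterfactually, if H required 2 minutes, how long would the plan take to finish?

39

Critical path before the change: L→W→H→P→E = 9+9+7+7+8 = 40 giving 40 minutes.
H is on the critical path; changing it to 2 makes that path 35 minutes.
Now L→W→C→U→E = 9+9+3+10+8 = 39 is longest, so the finish becomes 39 minutes.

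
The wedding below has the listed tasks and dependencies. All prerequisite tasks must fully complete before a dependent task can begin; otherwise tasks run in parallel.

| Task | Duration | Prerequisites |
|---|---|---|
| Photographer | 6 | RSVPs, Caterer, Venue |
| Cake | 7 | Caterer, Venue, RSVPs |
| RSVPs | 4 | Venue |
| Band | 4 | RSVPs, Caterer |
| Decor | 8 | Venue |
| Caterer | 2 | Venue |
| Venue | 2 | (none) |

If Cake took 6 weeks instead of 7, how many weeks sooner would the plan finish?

1

Critical path before the change: Venue→RSVPs→Cake = 2+4+7 = 13 giving 13 weeks.
Cake lies on that path, so at 6 weeks the path becomes 12 weeks.
No other chain overtakes it, so the finish is 12 weeks.
Change in finish: 12 − 13 = -1 weeks.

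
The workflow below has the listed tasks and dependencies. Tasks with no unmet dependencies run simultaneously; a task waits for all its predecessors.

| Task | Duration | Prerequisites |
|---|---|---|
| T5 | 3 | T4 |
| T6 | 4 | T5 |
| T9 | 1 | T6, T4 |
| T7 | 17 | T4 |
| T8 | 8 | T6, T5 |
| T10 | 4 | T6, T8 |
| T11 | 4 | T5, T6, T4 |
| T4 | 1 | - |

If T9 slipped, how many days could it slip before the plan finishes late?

11

T4→T5→T6→T8→T10 = 1+3+4+8+4 = 20 sets the makespan at 20 days.
T9 finishes as early as 9 and must finish by 20.
So T9 can slip 20 − 9 = 11 days.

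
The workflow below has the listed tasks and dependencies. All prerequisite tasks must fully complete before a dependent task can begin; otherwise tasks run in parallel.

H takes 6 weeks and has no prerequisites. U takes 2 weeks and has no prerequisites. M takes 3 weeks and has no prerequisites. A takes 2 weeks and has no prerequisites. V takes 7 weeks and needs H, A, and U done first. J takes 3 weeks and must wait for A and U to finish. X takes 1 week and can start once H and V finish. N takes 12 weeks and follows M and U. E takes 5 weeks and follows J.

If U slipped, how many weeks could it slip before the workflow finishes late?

Critical path: M→N = 3+12 = 15, so the finish is 15 weeks.
U finishes as early as 2 and must finish by 3.
Float = 15 − 14 = 1.

1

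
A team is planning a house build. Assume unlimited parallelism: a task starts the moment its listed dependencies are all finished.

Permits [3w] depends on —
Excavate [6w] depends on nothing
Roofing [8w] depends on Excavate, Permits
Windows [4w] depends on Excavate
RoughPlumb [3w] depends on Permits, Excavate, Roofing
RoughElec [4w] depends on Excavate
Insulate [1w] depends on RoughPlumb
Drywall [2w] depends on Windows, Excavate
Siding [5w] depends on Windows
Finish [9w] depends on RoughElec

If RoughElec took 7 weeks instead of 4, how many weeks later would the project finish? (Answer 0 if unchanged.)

3

As given, the longest chain is Excavate→RoughElec→Finish = 6+4+9 = 19, so the finish is 19 weeks.
Since RoughElec is critical, the +3 change carries straight to that chain (now 22 weeks).
The critical path is still Excavate→RoughElec→Finish; finish is now 22 weeks.
Change in finish: 22 − 19 = +3 weeks.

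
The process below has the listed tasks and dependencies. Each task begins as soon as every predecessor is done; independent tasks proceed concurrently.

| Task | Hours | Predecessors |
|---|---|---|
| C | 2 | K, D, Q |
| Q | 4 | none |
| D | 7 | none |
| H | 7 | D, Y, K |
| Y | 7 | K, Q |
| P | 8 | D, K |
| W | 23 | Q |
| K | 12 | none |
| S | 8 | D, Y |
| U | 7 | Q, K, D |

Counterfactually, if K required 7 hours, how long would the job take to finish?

27

The binding path is K→Y→S = 12+7+8 = 27; finish at 27 hours.
K is on the critical path; changing it to 7 makes that path 22 hours.
Now Q→W = 4+23 = 27 is longest, so the finish becomes 27 hours.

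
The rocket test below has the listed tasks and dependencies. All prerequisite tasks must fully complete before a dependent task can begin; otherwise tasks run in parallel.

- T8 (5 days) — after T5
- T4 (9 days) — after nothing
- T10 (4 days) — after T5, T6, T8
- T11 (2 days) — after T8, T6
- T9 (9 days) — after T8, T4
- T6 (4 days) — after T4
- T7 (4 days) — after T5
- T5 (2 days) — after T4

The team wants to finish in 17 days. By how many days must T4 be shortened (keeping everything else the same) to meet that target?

8

Current finish: 25 days; target: 17.
T4 is on every critical path, so each day cut from T4 cuts the finish by one (this holds down to a finish of 17).
Need 25 − 17 = 8 days off T4 → T4 becomes 1 day, finish becomes 17.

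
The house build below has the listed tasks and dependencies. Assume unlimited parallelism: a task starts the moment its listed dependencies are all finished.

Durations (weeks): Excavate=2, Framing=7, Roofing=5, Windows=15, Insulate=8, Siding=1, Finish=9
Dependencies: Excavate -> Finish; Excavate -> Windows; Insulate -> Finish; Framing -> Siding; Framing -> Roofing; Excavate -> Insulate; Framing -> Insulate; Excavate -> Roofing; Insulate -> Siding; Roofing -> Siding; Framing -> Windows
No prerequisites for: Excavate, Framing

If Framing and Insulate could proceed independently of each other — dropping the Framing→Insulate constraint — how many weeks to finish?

22

Original critical path: Framing→Insulate→Finish = 7+8+9 = 24 ⇒ 24 weeks.
Without Framing→Insulate, Insulate's earliest start moves from 7 to 2.
New critical path: Framing→Windows = 7+15 = 22 ⇒ 22 weeks.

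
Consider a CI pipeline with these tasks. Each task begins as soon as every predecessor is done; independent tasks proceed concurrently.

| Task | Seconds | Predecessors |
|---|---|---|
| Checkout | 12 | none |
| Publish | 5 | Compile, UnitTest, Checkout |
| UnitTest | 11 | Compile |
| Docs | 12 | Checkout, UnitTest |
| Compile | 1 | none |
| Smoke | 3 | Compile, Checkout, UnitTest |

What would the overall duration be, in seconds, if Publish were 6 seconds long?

24

Critical path before the change: Checkout→Docs = 12+12 = 24 giving 24 seconds.
Publish is off the critical path — its longest chain is 17 seconds, giving 7 of slack.
No other chain overtakes it, so the finish is 24 seconds.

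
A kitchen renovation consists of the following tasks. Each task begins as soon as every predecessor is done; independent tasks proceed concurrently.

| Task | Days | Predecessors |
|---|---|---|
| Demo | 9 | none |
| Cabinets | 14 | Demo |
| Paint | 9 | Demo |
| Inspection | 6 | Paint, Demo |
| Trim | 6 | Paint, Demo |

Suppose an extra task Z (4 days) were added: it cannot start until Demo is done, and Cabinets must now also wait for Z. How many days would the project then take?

Originally the project takes 24 days.
With Z inserted, Cabinets now waits for max(Demo, Z).
New critical path: Demo→Z→Cabinets = 9+4+14 = 27 ⇒ 27 days.

27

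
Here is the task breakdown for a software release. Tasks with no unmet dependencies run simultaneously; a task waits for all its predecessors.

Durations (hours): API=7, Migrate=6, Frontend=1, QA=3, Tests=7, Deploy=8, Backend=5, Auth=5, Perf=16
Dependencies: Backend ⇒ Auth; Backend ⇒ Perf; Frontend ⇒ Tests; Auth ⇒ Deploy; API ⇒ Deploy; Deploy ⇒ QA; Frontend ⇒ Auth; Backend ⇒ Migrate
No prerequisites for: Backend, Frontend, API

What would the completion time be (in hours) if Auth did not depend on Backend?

21

Original critical path: Backend→Auth→Deploy→QA = 5+5+8+3 = 21 ⇒ 21 hours.
Without Backend→Auth, Auth's earliest start moves from 5 to 1.
After: Backend→Perf = 5+16 = 21 → 21 hours.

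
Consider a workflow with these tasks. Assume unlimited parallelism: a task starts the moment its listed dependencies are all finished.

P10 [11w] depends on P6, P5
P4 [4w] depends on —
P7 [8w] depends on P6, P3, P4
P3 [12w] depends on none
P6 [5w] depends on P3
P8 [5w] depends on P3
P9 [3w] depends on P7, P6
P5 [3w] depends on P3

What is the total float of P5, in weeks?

2

P3→P6→P7→P9 = 12+5+8+3 = 28 sets the makespan at 28 weeks.
The longest chain containing P5 totals 26 weeks.
Float = 28 − 26 = 2.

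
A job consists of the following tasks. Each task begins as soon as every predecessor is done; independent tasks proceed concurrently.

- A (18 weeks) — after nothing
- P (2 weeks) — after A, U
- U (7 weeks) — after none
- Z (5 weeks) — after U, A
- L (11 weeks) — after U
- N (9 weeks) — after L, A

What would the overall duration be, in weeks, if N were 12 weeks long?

30

As given, the longest chain is A→N = 18+9 = 27, so the finish is 27 weeks.
N lies on that path, so at 12 weeks the path becomes 30 weeks.
The critical path is still A→N; finish is now 30 weeks.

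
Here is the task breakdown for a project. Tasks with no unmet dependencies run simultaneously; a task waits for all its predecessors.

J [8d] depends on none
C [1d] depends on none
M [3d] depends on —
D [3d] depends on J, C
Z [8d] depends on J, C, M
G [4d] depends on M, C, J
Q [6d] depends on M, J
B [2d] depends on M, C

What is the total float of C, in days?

7

The longest chain is J→Z = 8+8 = 16; overall finish 16 days.
C finishes as early as 1 and must finish by 8.
Slack of C = 7 − 0 = 7 days.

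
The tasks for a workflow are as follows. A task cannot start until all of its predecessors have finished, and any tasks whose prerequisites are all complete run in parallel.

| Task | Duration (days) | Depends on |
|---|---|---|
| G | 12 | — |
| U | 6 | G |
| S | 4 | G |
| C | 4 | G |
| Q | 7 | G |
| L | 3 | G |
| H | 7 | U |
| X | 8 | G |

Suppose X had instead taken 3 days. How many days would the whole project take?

25

Critical path before the change: G→U→H = 12+6+7 = 25 giving 25 days.
X has 5 days of float (longest path through it is 20).
The critical path is still G→U→H; finish is now 25 days.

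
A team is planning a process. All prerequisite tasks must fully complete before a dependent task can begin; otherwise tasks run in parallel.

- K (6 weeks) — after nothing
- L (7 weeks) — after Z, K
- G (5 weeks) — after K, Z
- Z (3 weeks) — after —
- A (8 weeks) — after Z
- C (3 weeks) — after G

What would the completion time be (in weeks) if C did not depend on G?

With the dependency in place, K→G→C = 6+5+3 = 14 sets the finish at 14 weeks.
Without G→C, C's earliest start moves from 11 to 0.
After: K→L = 6+7 = 13 → 13 weeks.

13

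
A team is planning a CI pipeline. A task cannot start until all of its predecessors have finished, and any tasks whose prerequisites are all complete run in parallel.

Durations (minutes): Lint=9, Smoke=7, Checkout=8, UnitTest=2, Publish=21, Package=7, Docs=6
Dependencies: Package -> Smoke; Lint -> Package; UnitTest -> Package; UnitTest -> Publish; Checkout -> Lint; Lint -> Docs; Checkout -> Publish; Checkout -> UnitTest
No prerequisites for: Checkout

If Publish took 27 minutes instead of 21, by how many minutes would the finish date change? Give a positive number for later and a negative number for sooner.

As given, the longest chain is Checkout→UnitTest→Publish = 8+2+21 = 31, so the finish is 31 minutes.
Publish is on the critical path; changing it to 27 makes that path 37 minutes.
The critical path is still Checkout→UnitTest→Publish; finish is now 37 minutes.
Change in finish: 37 − 31 = +6 minutes.

6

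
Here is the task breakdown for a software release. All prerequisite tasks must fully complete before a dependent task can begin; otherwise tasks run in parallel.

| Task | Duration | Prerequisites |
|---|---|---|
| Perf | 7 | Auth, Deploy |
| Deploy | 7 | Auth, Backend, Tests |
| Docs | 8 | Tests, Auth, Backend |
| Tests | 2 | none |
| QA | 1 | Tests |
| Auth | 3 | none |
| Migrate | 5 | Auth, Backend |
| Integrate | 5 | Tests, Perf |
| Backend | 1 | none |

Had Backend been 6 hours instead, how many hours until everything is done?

25

Actual critical path: Auth→Deploy→Perf→Integrate = 3+7+7+5 = 22 ⇒ 22 hours.
Backend is off the critical path — its longest chain is 20 hours, giving 2 of slack.
Now Backend→Deploy→Perf→Integrate = 6+7+7+5 = 25 is longest, so the finish becomes 25 hours.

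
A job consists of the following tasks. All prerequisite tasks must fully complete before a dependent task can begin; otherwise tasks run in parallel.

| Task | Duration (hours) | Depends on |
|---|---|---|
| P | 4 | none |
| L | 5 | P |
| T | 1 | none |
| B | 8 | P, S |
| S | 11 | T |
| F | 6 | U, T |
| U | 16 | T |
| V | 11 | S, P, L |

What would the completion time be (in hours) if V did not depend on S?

23

Original critical path: T→S→V = 1+11+11 = 23 ⇒ 23 hours.
Without S→V, V's earliest start moves from 12 to 9.
The longest chain is now T→U→F = 1+16+6 = 23, so the schedule takes 23 hours.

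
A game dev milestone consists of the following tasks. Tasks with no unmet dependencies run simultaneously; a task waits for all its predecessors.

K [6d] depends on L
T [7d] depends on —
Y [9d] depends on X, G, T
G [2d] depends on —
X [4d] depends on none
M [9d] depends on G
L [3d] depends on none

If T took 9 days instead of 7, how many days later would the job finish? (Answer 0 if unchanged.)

2

Baseline: T→Y = 7+9 = 16 → 16 days.
Since T is critical, the +2 change carries straight to that chain (now 18 days).
That remains the longest chain; total 18 days.
Change in finish: 18 − 16 = +2 days.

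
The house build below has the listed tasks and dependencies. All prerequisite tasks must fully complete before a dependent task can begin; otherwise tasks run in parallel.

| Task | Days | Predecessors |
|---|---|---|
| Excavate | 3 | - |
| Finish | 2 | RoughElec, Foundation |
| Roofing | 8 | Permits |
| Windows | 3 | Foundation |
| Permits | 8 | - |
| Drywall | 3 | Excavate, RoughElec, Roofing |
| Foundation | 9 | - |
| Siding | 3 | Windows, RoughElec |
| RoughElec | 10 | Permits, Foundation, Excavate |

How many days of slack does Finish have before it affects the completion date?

1

The longest chain is Foundation→RoughElec→Drywall = 9+10+3 = 22; overall finish 22 days.
Longest path through Finish: 21 days (earliest finish 21, latest finish 22).
So Finish can slip 22 − 21 = 1 day.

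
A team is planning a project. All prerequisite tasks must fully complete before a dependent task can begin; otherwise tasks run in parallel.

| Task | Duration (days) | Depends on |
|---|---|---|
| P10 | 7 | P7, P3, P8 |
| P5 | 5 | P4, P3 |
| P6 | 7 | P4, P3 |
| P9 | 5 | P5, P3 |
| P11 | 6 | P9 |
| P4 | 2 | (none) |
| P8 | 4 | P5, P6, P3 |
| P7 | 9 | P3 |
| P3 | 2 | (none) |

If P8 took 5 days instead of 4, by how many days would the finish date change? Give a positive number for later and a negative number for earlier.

1

As given, the longest chain is P3→P6→P8→P10 = 2+7+4+7 = 20, so the finish is 20 days.
P8 is on the critical path; changing it to 5 makes that path 21 days.
The critical path is still P3→P6→P8→P10; finish is now 21 days.
Change in finish: 21 − 20 = +1 days.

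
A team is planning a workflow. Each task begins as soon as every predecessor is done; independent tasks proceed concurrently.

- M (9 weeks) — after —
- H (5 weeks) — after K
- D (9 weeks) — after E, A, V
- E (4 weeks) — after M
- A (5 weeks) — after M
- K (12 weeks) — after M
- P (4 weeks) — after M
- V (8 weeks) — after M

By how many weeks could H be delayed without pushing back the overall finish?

The longest chain is M→V→D = 9+8+9 = 26; overall finish 26 weeks.
H finishes as early as 26 and must finish by 26.
Slack of H = 21 − 21 = 0 weeks.

0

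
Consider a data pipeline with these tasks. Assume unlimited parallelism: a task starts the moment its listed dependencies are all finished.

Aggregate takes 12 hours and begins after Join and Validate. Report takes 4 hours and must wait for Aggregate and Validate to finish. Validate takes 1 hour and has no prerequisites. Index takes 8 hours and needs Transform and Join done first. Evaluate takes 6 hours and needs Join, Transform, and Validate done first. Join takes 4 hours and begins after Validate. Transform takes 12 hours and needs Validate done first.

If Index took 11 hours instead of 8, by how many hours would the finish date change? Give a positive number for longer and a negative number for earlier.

Actual critical path: Validate→Transform→Index = 1+12+8 = 21 ⇒ 21 hours.
Since Index is critical, the +3 change carries straight to that chain (now 24 hours).
That remains the longest chain; total 24 hours.
Change in finish: 24 − 21 = +3 hours.

3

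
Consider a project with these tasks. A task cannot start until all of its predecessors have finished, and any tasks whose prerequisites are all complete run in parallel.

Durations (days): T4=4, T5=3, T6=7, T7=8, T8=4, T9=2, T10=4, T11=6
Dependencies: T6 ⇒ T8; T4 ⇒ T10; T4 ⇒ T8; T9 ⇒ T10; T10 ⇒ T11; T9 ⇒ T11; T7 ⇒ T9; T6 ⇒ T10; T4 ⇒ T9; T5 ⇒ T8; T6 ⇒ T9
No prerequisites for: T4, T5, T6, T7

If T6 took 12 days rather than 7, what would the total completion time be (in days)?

Critical path before the change: T7→T9→T10→T11 = 8+2+4+6 = 20 giving 20 days.
T6 has 1 day of float (longest path through it is 19).
The binding chain switches to T6→T9→T10→T11 = 12+2+4+6 = 24; finish 24 days.

24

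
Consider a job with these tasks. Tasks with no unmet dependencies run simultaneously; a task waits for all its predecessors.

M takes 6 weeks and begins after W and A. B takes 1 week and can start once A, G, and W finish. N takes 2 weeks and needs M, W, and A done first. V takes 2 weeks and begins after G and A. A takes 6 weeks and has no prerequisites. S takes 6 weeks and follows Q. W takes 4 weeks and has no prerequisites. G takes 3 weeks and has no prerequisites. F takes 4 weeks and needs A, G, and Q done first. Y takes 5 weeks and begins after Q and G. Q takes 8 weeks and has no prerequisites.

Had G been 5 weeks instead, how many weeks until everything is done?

Actual critical path: Q→S = 8+6 = 14 ⇒ 14 weeks.
G is off the critical path — its longest chain is 8 weeks, giving 6 of slack.
The critical path is still Q→S; finish is now 14 weeks.

14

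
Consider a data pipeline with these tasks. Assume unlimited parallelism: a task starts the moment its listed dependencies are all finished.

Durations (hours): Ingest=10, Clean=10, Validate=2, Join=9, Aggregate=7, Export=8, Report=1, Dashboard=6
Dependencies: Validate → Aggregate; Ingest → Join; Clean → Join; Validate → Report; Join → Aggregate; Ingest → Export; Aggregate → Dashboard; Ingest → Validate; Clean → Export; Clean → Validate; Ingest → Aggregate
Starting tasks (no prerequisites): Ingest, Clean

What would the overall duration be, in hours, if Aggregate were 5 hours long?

Critical path before the change: Ingest→Join→Aggregate→Dashboard = 10+9+7+6 = 32 giving 32 hours.
Aggregate lies on that path, so at 5 hours the path becomes 30 hours.
The critical path is still Ingest→Join→Aggregate→Dashboard; finish is now 30 hours.

30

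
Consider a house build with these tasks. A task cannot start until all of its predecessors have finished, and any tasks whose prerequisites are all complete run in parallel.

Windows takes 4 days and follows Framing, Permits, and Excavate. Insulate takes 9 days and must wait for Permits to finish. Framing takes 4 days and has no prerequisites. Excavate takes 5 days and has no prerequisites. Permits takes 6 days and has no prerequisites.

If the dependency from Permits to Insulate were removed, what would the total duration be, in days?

With the dependency in place, Permits→Insulate = 6+9 = 15 sets the finish at 15 days.
Without Permits→Insulate, Insulate's earliest start moves from 6 to 0.
After: Permits→Windows = 6+4 = 10 → 10 days.

10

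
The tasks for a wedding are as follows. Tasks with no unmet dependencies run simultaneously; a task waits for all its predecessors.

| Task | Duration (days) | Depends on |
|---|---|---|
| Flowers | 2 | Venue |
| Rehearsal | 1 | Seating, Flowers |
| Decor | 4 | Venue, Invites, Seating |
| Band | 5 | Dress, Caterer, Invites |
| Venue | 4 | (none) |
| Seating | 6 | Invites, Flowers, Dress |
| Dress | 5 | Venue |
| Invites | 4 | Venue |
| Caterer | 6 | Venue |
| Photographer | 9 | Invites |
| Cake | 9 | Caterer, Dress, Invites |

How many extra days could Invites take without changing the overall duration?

1

Critical path: Venue→Caterer→Cake = 4+6+9 = 19, so the finish is 19 days.
Invites finishes as early as 8 and must finish by 9.
Float = 19 − 18 = 1.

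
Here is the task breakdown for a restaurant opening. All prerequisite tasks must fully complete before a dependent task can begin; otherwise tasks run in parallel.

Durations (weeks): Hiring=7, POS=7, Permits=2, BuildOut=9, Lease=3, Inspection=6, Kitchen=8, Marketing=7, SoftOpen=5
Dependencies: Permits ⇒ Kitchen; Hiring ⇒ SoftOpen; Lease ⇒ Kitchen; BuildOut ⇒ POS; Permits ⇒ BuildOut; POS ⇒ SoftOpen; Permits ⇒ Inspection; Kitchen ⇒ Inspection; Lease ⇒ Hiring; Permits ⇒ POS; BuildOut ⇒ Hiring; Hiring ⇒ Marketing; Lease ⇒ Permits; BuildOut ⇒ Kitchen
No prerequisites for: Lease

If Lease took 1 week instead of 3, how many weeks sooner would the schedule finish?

2

Baseline: Lease→Permits→BuildOut→Kitchen→Inspection = 3+2+9+8+6 = 28 → 28 weeks.
Since Lease is critical, the -2 change carries straight to that chain (now 26 weeks).
The critical path is still Lease→Permits→BuildOut→Kitchen→Inspection; finish is now 26 weeks.
Change in finish: 26 − 28 = -2 weeks.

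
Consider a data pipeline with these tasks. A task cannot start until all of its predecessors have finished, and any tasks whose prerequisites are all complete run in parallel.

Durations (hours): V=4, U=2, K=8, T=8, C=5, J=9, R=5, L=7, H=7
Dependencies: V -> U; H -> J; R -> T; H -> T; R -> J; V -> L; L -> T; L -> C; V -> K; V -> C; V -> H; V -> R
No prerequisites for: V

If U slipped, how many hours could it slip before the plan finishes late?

14

Critical path: V→H→J = 4+7+9 = 20, so the finish is 20 hours.
The longest chain containing U totals 6 hours.
So U can slip 20 − 6 = 14 hours.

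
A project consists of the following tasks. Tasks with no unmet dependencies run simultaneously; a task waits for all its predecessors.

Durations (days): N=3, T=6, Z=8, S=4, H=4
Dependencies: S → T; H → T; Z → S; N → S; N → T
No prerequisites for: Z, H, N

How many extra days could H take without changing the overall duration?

The longest chain is Z→S→T = 8+4+6 = 18; overall finish 18 days.
H finishes as early as 4 and must finish by 12.
Float = 18 − 10 = 8.

8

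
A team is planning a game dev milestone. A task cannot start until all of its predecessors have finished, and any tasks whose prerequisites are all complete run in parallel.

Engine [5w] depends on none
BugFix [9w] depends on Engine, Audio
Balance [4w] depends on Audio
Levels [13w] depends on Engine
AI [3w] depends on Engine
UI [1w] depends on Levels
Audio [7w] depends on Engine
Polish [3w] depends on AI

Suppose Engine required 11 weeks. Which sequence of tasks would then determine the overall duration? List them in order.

Engine, Audio, BugFix

Critical path before the change: Engine→Audio→BugFix = 5+7+9 = 21 giving 21 weeks.
Engine lies on that path, so at 11 weeks the path becomes 27 weeks.
The critical path is still Engine→Audio→BugFix; finish is now 27 weeks.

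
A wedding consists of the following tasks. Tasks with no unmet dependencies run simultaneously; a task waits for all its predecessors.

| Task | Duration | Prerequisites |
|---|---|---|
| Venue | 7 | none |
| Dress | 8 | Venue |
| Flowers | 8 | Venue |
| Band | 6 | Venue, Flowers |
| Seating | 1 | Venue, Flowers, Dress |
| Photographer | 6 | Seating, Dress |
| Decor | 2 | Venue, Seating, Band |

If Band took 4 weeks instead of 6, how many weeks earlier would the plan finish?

As given, the longest chain is Venue→Flowers→Band→Decor = 7+8+6+2 = 23, so the finish is 23 weeks.
Band is on the critical path; changing it to 4 makes that path 21 weeks.
New critical path: Venue→Dress→Seating→Photographer = 7+8+1+6 = 22 ⇒ 22 weeks.
Change in finish: 22 − 23 = -1 weeks.

1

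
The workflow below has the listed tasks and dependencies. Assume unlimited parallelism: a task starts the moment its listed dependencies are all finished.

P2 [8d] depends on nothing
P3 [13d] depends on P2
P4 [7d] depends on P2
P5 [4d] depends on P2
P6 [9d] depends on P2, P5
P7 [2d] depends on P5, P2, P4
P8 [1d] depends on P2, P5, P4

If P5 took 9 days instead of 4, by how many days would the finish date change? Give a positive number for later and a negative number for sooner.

As given, the longest chain is P2→P5→P6 = 8+4+9 = 21, so the finish is 21 days.
Since P5 is critical, the +5 change carries straight to that chain (now 26 days).
That remains the longest chain; total 26 days.
Change in finish: 26 − 21 = +5 days.

5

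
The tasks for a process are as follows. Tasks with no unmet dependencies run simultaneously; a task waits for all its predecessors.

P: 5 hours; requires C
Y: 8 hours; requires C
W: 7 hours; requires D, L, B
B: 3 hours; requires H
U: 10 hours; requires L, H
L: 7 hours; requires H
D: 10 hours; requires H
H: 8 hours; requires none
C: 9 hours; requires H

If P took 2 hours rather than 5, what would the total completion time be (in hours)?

25

As given, the longest chain is H→D→W = 8+10+7 = 25, so the finish is 25 hours.
P has 3 hours of float (longest path through it is 22).
That remains the longest chain; total 25 hours.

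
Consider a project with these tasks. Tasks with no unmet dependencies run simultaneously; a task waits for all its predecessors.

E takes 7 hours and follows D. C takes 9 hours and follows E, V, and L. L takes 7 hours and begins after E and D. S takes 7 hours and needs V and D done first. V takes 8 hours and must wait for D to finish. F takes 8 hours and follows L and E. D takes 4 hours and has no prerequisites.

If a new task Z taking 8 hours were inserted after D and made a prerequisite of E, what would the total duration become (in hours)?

Originally the project takes 27 hours.
With Z inserted, E now waits for max(D, Z).
New critical path: D→Z→E→L→C = 4+8+7+7+9 = 35 ⇒ 35 hours.

35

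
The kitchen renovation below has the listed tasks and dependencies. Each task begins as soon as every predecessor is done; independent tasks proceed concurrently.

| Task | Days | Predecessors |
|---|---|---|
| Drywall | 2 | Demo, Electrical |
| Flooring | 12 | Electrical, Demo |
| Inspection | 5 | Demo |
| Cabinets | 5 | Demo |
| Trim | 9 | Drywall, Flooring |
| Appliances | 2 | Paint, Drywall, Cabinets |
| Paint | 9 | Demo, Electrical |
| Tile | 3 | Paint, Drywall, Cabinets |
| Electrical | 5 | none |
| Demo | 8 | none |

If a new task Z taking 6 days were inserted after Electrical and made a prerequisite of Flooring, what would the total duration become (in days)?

Originally the project takes 29 days.
With Z inserted, Flooring now waits for max(Electrical, Demo, Z).
New critical path: Electrical→Z→Flooring→Trim = 5+6+12+9 = 32 ⇒ 32 days.

32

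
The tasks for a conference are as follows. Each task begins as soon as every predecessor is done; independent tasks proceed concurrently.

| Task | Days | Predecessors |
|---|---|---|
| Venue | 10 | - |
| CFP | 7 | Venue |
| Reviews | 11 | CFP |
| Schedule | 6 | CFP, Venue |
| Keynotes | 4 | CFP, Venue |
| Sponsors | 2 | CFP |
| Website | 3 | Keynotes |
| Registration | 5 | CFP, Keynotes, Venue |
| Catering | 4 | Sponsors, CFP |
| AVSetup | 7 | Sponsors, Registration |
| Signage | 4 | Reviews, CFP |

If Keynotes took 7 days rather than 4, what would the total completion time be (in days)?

36

The binding path is Venue→CFP→Keynotes→Registration→AVSetup = 10+7+4+5+7 = 33; finish at 33 days.
Since Keynotes is critical, the +3 change carries straight to that chain (now 36 days).
That remains the longest chain; total 36 days.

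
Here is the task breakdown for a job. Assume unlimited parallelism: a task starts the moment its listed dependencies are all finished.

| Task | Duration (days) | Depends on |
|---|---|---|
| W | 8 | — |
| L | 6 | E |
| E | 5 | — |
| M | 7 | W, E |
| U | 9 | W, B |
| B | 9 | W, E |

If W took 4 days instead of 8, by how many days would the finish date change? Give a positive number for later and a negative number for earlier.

Actual critical path: W→B→U = 8+9+9 = 26 ⇒ 26 days.
W lies on that path, so at 4 days the path becomes 22 days.
Now E→B→U = 5+9+9 = 23 is longest, so the finish becomes 23 days.
Change in finish: 23 − 26 = -3 days.

-3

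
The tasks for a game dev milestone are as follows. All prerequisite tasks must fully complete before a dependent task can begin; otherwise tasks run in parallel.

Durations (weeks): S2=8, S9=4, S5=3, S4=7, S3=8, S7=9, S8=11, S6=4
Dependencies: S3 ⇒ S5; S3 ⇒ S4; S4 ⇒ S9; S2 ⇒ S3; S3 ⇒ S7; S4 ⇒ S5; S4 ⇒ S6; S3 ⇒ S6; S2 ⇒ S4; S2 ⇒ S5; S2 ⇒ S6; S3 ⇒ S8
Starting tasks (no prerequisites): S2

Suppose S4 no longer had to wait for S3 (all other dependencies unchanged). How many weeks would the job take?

27

Original critical path: S2→S3→S4→S6 = 8+8+7+4 = 27 ⇒ 27 weeks.
Without S3→S4, S4's earliest start moves from 16 to 8.
After: S2→S3→S8 = 8+8+11 = 27 → 27 weeks.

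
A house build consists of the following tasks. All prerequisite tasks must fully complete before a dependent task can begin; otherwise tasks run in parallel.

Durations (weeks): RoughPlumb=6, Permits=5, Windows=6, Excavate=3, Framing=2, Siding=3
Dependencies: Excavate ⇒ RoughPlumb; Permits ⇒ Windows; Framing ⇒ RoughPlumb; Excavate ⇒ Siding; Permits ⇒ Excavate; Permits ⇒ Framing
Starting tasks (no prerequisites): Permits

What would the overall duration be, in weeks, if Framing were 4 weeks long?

15

Baseline: Permits→Excavate→RoughPlumb = 5+3+6 = 14 → 14 weeks.
Framing is off the critical path — its longest chain is 13 weeks, giving 1 of slack.
The binding chain switches to Permits→Framing→RoughPlumb = 5+4+6 = 15; finish 15 weeks.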